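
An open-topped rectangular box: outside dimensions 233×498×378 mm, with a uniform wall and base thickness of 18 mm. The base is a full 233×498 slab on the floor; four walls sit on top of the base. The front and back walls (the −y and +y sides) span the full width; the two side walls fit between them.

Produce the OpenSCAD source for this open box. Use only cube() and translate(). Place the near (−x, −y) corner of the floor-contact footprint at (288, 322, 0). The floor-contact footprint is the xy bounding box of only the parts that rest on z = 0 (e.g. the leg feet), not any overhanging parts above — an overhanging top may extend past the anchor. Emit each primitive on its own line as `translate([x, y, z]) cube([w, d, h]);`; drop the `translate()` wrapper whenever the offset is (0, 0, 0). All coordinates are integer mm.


translate([288, 322, 0]) cube([233, 498, 18]);
translate([288, 322, 18]) cube([233, 18, 360]);
translate([288, 802, 18]) cube([233, 18, 360]);
translate([288, 340, 18]) cube([18, 462, 360]);
translate([503, 340, 18]) cube([18, 462, 360]);


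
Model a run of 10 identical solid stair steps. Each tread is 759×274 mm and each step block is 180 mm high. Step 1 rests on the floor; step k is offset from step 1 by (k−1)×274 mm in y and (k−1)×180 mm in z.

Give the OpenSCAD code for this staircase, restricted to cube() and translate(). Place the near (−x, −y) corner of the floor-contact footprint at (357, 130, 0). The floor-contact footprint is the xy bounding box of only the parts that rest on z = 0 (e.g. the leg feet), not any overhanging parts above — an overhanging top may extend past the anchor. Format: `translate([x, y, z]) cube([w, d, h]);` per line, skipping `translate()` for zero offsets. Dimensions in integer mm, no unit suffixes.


translate([357, 130, 0]) cube([759, 274, 180]);
translate([357, 404, 180]) cube([759, 274, 180]);
translate([357, 678, 360]) cube([759, 274, 180]);
translate([357, 952, 540]) cube([759, 274, 180]);
translate([357, 1226, 720]) cube([759, 274, 180]);
translate([357, 1500, 900]) cube([759, 274, 180]);
translate([357, 1774, 1080]) cube([759, 274, 180]);
translate([357, 2048, 1260]) cube([759, 274, 180]);
translate([357, 2322, 1440]) cube([759, 274, 180]);
translate([357, 2596, 1620]) cube([759, 274, 180]);


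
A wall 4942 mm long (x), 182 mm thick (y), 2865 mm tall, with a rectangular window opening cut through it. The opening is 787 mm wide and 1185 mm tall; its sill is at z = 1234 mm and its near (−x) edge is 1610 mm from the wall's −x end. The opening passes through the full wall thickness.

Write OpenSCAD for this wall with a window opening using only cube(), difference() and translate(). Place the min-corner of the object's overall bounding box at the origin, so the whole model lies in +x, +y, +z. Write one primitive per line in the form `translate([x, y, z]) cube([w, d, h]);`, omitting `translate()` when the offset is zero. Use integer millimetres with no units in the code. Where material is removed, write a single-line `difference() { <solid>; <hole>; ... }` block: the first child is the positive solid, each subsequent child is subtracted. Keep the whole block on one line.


difference() { cube([4942, 182, 2865]); translate([1610, 0, 1234]) cube([787, 182, 1185]); }


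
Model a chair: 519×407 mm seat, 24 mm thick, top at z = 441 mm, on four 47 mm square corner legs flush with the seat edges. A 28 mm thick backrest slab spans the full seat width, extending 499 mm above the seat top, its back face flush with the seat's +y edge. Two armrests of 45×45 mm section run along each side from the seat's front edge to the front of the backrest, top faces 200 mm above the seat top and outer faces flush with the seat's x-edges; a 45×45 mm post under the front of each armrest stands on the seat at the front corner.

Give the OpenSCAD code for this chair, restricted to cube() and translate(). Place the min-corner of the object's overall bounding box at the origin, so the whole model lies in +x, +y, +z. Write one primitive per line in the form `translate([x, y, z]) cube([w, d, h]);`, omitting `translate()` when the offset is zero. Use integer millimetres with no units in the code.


translate([0, 0, 417]) cube([519, 407, 24]);
cube([47, 47, 417]);
translate([472, 0, 0]) cube([47, 47, 417]);
translate([0, 360, 0]) cube([47, 47, 417]);
translate([472, 360, 0]) cube([47, 47, 417]);
translate([0, 379, 441]) cube([519, 28, 499]);
translate([0, 0, 596]) cube([45, 379, 45]);
translate([474, 0, 596]) cube([45, 379, 45]);
translate([0, 0, 441]) cube([45, 45, 155]);
translate([474, 0, 441]) cube([45, 45, 155]);


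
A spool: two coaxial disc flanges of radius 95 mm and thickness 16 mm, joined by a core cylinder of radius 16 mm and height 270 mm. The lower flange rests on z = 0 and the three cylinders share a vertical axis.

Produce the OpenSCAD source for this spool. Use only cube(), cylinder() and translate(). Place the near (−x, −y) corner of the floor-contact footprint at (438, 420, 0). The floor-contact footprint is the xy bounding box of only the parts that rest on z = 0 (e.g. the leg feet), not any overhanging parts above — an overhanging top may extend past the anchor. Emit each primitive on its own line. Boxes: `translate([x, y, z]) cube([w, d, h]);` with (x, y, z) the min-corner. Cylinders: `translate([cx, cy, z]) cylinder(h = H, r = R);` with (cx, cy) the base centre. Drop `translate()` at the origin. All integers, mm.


translate([533, 515, 0]) cylinder(h = 16, r = 95);
translate([533, 515, 16]) cylinder(h = 270, r = 16);
translate([533, 515, 286]) cylinder(h = 16, r = 95);


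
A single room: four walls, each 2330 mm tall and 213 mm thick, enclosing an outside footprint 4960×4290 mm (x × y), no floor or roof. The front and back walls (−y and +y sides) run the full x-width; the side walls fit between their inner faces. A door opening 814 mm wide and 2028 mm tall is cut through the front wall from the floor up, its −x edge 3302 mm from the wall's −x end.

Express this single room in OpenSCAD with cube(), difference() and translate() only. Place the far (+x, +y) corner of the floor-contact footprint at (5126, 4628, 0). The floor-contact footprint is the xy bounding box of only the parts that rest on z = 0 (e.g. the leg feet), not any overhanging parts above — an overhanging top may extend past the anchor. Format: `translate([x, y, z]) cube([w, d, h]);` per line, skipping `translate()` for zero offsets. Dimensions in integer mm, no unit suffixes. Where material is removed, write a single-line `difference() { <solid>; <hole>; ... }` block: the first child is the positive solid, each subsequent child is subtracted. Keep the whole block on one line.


difference() { translate([166, 338, 0]) cube([4960, 213, 2330]); translate([3468, 338, 0]) cube([814, 213, 2028]); }
translate([166, 4415, 0]) cube([4960, 213, 2330]);
translate([166, 551, 0]) cube([213, 3864, 2330]);
translate([4913, 551, 0]) cube([213, 3864, 2330]);


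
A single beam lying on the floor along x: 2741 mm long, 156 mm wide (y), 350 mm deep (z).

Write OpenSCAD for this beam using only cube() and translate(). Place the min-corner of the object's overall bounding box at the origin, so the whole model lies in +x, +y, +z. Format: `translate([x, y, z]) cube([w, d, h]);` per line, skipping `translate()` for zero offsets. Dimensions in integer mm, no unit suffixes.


cube([2741, 156, 350]);


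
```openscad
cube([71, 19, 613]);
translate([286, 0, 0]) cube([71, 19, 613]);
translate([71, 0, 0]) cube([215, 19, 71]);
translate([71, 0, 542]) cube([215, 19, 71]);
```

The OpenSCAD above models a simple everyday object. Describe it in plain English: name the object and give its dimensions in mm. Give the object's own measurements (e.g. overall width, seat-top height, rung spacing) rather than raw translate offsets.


A rectangular picture frame lying in the x–z plane (depth along y). The opening is 215 mm wide (x) by 471 mm tall (z), surrounded by a border 71 mm wide on all four sides. The frame is 19 mm deep and is made of two full-height vertical stiles with two horizontal rails fitted between them.


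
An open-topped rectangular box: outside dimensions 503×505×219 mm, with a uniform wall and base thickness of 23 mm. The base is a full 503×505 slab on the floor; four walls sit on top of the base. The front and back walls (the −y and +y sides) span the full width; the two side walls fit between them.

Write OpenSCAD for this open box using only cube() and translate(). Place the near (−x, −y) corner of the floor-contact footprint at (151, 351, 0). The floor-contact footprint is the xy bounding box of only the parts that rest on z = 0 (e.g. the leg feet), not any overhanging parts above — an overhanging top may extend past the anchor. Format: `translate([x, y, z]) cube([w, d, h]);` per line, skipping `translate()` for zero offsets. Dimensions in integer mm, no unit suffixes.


translate([151, 351, 0]) cube([503, 505, 23]);
translate([151, 351, 23]) cube([503, 23, 196]);
translate([151, 833, 23]) cube([503, 23, 196]);
translate([151, 374, 23]) cube([23, 459, 196]);
translate([631, 374, 23]) cube([23, 459, 196]);


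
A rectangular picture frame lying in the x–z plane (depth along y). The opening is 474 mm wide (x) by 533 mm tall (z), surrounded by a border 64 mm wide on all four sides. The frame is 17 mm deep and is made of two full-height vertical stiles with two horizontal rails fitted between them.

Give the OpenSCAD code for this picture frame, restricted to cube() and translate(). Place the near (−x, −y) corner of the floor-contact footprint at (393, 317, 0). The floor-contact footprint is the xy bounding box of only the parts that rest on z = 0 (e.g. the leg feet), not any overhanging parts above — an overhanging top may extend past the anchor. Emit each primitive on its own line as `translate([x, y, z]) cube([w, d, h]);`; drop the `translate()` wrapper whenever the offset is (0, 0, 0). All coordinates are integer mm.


translate([393, 317, 0]) cube([64, 17, 661]);
translate([931, 317, 0]) cube([64, 17, 661]);
translate([457, 317, 0]) cube([474, 17, 64]);
translate([457, 317, 597]) cube([474, 17, 64]);


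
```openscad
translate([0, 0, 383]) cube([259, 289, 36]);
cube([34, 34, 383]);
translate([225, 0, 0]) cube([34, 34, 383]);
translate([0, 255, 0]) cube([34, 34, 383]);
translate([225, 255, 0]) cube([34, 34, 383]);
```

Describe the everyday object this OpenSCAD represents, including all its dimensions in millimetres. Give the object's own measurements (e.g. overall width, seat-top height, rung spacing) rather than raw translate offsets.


A four-legged stool. The seat is a 259×289×36 mm slab whose top surface is at z = 419 mm; four square legs, each 34×34 mm in cross-section, run from the floor (z = 0) to the underside of the seat, each flush with a corner of the seat.


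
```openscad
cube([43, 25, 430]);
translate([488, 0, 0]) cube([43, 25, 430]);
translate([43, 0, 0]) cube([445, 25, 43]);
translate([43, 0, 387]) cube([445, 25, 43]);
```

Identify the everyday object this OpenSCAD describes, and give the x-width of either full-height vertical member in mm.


A picture frame. The border width is 43 mm.

Four thin pieces enclosing a rectangular opening — a picture frame. The two full-height stiles are 430 mm tall; the top rail sits at z = 387 and is 43 mm tall, so the border above the opening is 430 − 387 = 43 mm, matching the stile x-width.


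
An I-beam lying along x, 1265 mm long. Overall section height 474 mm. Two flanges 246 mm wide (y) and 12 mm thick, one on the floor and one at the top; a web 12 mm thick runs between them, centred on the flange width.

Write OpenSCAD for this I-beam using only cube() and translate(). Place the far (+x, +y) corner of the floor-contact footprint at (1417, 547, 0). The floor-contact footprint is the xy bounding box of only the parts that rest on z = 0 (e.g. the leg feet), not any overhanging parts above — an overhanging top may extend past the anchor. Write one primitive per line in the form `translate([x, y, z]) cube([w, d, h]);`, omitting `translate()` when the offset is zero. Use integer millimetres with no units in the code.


translate([152, 301, 0]) cube([1265, 246, 12]);
translate([152, 418, 12]) cube([1265, 12, 450]);
translate([152, 301, 462]) cube([1265, 246, 12]);


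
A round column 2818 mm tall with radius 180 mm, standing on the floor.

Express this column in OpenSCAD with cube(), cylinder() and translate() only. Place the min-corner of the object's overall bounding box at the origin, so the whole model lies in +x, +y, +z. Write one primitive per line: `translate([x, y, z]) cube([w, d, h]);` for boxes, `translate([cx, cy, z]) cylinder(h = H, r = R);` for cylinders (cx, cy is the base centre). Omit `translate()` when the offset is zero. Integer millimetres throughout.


translate([180, 180, 0]) cylinder(h = 2818, r = 180);


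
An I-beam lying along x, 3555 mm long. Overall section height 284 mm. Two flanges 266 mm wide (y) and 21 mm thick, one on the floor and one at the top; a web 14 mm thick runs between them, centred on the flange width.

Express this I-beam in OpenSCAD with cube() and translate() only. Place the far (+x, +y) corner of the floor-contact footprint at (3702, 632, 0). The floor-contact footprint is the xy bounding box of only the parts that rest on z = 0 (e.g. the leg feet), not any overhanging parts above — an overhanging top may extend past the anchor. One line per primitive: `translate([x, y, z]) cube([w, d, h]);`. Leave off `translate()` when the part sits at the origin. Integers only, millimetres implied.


translate([147, 366, 0]) cube([3555, 266, 21]);
translate([147, 492, 21]) cube([3555, 14, 242]);
translate([147, 366, 263]) cube([3555, 266, 21]);


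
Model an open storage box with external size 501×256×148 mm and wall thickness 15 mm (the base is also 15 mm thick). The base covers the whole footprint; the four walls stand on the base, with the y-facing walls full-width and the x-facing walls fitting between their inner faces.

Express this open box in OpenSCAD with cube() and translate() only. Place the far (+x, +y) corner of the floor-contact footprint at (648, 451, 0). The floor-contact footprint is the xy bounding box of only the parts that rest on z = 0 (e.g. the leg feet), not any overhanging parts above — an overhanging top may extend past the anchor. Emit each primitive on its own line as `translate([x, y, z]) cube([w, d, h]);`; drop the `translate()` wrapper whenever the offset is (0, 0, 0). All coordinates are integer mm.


translate([147, 195, 0]) cube([501, 256, 15]);
translate([147, 195, 15]) cube([501, 15, 133]);
translate([147, 436, 15]) cube([501, 15, 133]);
translate([147, 210, 15]) cube([15, 226, 133]);
translate([633, 210, 15]) cube([15, 226, 133]);


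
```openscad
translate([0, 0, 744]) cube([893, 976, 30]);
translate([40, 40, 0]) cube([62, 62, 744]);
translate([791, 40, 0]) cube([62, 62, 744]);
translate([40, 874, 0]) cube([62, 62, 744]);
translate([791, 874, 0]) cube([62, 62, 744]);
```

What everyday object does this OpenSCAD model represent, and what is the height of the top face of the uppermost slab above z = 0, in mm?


A table. The table height is 774 mm.

A 893×976×30 slab sits at z = 744 on four 62 mm square posts — a table. The top surface is at 744 + 30 = 774 mm.


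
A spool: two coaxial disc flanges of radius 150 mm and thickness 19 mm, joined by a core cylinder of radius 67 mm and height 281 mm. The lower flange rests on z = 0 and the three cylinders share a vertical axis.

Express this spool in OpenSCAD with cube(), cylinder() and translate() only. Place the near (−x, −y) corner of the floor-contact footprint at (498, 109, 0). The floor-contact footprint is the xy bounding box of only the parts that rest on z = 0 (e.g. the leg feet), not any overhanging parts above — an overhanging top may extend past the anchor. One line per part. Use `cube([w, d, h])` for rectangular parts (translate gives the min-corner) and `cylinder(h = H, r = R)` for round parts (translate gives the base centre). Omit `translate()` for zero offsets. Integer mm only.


translate([648, 259, 0]) cylinder(h = 19, r = 150);
translate([648, 259, 19]) cylinder(h = 281, r = 67);
translate([648, 259, 300]) cylinder(h = 19, r = 150);


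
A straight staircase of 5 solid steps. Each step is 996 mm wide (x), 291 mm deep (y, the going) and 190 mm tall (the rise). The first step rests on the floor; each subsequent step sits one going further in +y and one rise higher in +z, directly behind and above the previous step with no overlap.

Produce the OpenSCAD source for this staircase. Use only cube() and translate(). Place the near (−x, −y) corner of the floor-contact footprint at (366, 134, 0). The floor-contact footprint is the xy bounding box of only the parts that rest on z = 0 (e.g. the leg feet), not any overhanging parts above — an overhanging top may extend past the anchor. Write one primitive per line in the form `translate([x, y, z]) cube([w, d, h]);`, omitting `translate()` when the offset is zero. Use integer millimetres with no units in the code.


translate([366, 134, 0]) cube([996, 291, 190]);
translate([366, 425, 190]) cube([996, 291, 190]);
translate([366, 716, 380]) cube([996, 291, 190]);
translate([366, 1007, 570]) cube([996, 291, 190]);
translate([366, 1298, 760]) cube([996, 291, 190]);


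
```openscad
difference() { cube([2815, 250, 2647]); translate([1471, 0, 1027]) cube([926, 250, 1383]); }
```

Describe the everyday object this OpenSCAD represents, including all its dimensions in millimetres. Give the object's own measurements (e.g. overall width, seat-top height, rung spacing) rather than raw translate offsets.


A wall 2815 mm long (x), 250 mm thick (y), 2647 mm tall, with a rectangular window opening cut through it. The opening is 926 mm wide and 1383 mm tall; its sill is at z = 1027 mm and its near (−x) edge is 1471 mm from the wall's −x end. The opening passes through the full wall thickness.


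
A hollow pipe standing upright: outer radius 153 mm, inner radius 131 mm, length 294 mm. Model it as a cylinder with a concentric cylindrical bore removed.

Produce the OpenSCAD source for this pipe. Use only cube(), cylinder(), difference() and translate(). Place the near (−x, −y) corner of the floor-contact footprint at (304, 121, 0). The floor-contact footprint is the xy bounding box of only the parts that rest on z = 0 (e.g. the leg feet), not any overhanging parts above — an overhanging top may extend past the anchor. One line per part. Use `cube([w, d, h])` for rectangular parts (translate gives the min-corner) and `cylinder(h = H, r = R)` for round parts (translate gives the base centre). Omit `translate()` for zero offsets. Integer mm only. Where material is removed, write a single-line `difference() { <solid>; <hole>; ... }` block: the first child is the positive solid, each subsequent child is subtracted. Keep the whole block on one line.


difference() { translate([457, 274, 0]) cylinder(h = 294, r = 153); translate([457, 274, 0]) cylinder(h = 294, r = 131); }


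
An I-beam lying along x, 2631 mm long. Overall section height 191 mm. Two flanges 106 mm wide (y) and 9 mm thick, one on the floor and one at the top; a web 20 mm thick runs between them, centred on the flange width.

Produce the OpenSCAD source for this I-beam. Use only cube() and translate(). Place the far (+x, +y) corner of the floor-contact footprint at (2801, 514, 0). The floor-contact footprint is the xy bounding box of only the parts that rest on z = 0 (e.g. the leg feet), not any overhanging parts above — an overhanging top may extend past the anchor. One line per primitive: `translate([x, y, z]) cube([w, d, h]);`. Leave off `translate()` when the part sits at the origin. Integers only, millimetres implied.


translate([170, 408, 0]) cube([2631, 106, 9]);
translate([170, 451, 9]) cube([2631, 20, 173]);
translate([170, 408, 182]) cube([2631, 106, 9]);


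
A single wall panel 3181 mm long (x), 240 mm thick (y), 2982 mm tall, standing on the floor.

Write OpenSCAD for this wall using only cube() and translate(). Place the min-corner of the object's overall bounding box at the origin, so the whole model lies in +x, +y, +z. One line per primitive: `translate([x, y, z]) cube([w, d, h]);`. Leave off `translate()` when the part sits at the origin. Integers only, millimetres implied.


cube([3181, 240, 2982]);


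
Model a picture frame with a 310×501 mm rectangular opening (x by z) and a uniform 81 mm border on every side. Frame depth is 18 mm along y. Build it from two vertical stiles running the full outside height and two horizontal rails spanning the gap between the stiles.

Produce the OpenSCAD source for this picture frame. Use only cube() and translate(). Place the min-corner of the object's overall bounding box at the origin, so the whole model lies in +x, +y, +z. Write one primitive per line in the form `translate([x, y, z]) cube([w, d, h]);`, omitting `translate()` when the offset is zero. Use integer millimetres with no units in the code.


cube([81, 18, 663]);
translate([391, 0, 0]) cube([81, 18, 663]);
translate([81, 0, 0]) cube([310, 18, 81]);
translate([81, 0, 582]) cube([310, 18, 81]);


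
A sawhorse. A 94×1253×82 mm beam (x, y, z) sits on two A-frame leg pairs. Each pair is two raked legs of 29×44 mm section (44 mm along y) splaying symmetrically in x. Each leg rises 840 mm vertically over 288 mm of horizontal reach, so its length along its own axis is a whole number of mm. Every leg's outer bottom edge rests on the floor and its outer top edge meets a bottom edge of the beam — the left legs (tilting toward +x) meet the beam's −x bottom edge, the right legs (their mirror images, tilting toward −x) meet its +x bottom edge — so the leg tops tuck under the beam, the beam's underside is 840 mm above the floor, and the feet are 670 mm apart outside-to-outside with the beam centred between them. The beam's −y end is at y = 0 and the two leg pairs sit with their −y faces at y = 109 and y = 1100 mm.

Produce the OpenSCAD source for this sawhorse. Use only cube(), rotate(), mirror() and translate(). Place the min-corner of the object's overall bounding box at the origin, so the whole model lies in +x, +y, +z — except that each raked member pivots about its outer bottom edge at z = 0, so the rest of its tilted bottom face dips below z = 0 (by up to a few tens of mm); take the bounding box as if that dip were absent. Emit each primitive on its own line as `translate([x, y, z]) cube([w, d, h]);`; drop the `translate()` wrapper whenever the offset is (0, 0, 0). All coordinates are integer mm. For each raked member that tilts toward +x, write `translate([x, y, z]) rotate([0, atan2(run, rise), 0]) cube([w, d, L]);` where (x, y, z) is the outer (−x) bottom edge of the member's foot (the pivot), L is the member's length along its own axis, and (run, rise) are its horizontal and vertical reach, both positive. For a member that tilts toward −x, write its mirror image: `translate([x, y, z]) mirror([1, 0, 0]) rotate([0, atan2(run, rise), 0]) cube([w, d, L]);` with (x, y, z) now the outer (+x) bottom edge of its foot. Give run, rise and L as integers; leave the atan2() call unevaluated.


// leg length = √(288² + 840²) = 888
// right-leg outer foot x = 2·288 + 94 = 670
// beam min-corner = (288, 0, 840)
translate([288, 0, 840]) cube([94, 1253, 82]);
translate([0, 109, 0]) rotate([0, atan2(288, 840), 0]) cube([29, 44, 888]);
translate([670, 109, 0]) mirror([1, 0, 0]) rotate([0, atan2(288, 840), 0]) cube([29, 44, 888]);
translate([0, 1100, 0]) rotate([0, atan2(288, 840), 0]) cube([29, 44, 888]);
translate([670, 1100, 0]) mirror([1, 0, 0]) rotate([0, atan2(288, 840), 0]) cube([29, 44, 888]);


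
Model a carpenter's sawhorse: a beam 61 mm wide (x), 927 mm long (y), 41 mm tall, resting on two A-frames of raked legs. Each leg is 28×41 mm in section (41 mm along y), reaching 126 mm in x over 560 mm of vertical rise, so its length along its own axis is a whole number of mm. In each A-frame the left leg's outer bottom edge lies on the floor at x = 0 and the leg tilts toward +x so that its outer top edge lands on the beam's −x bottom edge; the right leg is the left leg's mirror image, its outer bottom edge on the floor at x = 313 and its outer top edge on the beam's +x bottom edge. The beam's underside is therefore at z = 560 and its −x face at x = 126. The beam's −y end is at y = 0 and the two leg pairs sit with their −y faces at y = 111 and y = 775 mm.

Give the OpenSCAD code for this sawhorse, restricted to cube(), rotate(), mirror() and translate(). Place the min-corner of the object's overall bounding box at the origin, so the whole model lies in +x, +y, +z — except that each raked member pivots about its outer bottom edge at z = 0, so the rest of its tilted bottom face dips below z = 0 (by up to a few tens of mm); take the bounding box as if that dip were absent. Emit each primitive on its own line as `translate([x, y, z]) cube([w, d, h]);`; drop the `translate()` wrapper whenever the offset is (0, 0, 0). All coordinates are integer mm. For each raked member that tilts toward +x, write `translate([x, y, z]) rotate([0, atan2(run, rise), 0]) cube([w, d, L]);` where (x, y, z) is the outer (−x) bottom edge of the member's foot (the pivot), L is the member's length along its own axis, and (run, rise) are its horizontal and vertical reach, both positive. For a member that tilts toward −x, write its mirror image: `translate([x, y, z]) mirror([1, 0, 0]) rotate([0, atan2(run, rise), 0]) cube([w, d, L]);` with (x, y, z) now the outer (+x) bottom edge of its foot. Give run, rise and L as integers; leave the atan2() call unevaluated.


translate([126, 0, 560]) cube([61, 927, 41]);
translate([0, 111, 0]) rotate([0, atan2(126, 560), 0]) cube([28, 41, 574]);
translate([313, 111, 0]) mirror([1, 0, 0]) rotate([0, atan2(126, 560), 0]) cube([28, 41, 574]);
translate([0, 775, 0]) rotate([0, atan2(126, 560), 0]) cube([28, 41, 574]);
translate([313, 775, 0]) mirror([1, 0, 0]) rotate([0, atan2(126, 560), 0]) cube([28, 41, 574]);


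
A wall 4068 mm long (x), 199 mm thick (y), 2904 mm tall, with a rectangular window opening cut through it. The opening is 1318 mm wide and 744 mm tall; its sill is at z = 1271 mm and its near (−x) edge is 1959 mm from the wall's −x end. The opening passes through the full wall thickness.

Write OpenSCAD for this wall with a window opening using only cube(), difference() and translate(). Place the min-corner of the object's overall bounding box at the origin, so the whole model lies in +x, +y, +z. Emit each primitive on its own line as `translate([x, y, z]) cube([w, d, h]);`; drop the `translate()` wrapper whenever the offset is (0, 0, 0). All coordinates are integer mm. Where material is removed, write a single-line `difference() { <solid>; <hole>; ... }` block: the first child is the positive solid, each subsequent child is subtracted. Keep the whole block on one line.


difference() { cube([4068, 199, 2904]); translate([1959, 0, 1271]) cube([1318, 199, 744]); }


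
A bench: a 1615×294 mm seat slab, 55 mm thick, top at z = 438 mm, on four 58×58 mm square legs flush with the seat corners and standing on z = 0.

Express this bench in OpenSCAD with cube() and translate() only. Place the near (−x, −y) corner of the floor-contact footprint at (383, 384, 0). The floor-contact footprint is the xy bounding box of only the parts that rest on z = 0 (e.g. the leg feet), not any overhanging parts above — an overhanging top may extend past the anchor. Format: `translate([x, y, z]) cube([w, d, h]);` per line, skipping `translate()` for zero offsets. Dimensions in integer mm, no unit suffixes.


// leg_h = 438 − 55 = 383
translate([383, 384, 383]) cube([1615, 294, 55]);
translate([383, 384, 0]) cube([58, 58, 383]);
translate([383, 620, 0]) cube([58, 58, 383]);
translate([1940, 384, 0]) cube([58, 58, 383]);
translate([1940, 620, 0]) cube([58, 58, 383]);


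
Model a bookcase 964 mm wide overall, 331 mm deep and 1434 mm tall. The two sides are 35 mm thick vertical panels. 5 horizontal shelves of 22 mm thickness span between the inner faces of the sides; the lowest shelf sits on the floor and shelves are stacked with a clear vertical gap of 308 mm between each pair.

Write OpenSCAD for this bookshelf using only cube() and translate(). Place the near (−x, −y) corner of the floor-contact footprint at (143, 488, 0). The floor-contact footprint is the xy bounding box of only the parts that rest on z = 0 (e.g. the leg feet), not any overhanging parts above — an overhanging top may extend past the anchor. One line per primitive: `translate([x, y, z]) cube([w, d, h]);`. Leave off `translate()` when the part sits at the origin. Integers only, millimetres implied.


translate([143, 488, 0]) cube([35, 331, 1434]);
translate([1072, 488, 0]) cube([35, 331, 1434]);
translate([178, 488, 0]) cube([894, 331, 22]);
translate([178, 488, 330]) cube([894, 331, 22]);
translate([178, 488, 660]) cube([894, 331, 22]);
translate([178, 488, 990]) cube([894, 331, 22]);
translate([178, 488, 1320]) cube([894, 331, 22]);


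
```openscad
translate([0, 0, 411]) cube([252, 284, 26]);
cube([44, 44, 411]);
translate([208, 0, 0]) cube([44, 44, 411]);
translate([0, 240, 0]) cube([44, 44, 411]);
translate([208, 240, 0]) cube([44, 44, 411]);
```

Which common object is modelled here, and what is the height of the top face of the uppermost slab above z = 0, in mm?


A stool. The seat height is 437 mm.

A 252×284×26 slab at z = 411 on four corner posts — a stool. The seat top is 411 + 26 = 437 mm.


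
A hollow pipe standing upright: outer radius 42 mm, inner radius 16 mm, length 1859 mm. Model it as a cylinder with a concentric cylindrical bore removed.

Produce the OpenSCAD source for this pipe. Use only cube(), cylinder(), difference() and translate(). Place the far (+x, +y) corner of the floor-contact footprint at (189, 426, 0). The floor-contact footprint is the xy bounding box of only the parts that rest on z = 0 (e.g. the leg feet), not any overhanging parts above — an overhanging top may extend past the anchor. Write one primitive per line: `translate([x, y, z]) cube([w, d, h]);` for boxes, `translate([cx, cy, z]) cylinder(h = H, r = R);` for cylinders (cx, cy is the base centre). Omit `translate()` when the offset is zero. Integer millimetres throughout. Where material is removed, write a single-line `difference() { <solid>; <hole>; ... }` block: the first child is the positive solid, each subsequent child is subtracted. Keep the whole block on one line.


difference() { translate([147, 384, 0]) cylinder(h = 1859, r = 42); translate([147, 384, 0]) cylinder(h = 1859, r = 16); }


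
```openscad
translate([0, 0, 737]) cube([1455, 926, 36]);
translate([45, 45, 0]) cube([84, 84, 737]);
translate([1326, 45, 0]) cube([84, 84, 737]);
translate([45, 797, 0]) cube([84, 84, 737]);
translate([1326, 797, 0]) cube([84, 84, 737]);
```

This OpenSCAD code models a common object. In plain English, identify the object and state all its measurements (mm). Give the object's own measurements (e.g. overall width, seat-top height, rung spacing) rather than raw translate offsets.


A table: top 1455 mm (x) × 926 mm (y), 36 mm thick, upper face at z = 773 mm, on four 84×84 mm square legs, each inset 45 mm from the nearest pair of top edges from z = 0 to the bottom of the top.


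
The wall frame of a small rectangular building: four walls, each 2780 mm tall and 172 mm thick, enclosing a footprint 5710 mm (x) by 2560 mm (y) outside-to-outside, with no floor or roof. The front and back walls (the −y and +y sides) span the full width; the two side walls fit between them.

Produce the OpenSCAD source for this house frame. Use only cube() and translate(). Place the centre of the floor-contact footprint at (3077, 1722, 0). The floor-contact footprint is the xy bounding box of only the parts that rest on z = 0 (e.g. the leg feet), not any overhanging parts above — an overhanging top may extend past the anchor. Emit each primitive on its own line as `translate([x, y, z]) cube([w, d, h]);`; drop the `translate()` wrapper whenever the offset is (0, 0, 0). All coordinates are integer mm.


translate([222, 442, 0]) cube([5710, 172, 2780]);
translate([222, 2830, 0]) cube([5710, 172, 2780]);
translate([222, 614, 0]) cube([172, 2216, 2780]);
translate([5760, 614, 0]) cube([172, 2216, 2780]);


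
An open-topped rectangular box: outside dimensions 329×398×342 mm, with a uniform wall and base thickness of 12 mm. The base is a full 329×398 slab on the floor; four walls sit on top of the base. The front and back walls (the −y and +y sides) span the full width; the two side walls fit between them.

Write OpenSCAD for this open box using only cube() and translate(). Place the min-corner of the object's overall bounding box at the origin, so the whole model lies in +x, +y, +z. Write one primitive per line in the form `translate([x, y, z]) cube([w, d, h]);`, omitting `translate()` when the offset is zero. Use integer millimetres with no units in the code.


cube([329, 398, 12]);
translate([0, 0, 12]) cube([329, 12, 330]);
translate([0, 386, 12]) cube([329, 12, 330]);
translate([0, 12, 12]) cube([12, 374, 330]);
translate([317, 12, 12]) cube([12, 374, 330]);


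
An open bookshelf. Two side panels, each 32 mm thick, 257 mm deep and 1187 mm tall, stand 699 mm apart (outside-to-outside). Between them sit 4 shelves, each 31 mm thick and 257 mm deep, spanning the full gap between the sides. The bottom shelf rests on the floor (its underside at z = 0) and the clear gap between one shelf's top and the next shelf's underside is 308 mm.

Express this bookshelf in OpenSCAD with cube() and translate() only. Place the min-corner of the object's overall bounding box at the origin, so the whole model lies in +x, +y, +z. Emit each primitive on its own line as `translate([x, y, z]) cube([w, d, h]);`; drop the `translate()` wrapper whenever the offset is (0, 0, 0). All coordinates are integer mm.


cube([32, 257, 1187]);
translate([667, 0, 0]) cube([32, 257, 1187]);
translate([32, 0, 0]) cube([635, 257, 31]);
translate([32, 0, 339]) cube([635, 257, 31]);
translate([32, 0, 678]) cube([635, 257, 31]);
translate([32, 0, 1017]) cube([635, 257, 31]);


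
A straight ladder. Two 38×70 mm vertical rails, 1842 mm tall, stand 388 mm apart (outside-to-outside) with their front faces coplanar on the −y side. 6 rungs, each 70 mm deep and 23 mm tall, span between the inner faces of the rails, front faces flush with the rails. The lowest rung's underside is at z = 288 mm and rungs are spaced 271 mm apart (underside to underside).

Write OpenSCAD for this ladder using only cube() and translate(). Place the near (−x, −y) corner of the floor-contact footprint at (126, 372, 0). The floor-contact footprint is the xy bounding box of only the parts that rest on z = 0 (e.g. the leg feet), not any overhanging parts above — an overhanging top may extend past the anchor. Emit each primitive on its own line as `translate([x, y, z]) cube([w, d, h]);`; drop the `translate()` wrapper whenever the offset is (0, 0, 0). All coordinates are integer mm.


translate([126, 372, 0]) cube([38, 70, 1842]);
translate([476, 372, 0]) cube([38, 70, 1842]);
translate([164, 372, 288]) cube([312, 70, 23]);
translate([164, 372, 559]) cube([312, 70, 23]);
translate([164, 372, 830]) cube([312, 70, 23]);
translate([164, 372, 1101]) cube([312, 70, 23]);
translate([164, 372, 1372]) cube([312, 70, 23]);
translate([164, 372, 1643]) cube([312, 70, 23]);


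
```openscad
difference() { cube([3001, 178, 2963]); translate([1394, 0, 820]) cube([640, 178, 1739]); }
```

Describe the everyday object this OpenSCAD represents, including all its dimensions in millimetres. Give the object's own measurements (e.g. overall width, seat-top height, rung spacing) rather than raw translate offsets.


A wall 3001 mm long (x), 178 mm thick (y), 2963 mm tall, with a rectangular window opening cut through it. The opening is 640 mm wide and 1739 mm tall; its sill is at z = 820 mm and its near (−x) edge is 1394 mm from the wall's −x end. The opening passes through the full wall thickness.


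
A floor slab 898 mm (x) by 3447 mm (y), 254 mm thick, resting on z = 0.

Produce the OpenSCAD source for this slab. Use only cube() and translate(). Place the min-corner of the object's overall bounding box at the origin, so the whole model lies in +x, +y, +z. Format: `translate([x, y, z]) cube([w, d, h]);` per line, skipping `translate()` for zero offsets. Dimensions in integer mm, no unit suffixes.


cube([898, 3447, 254]);


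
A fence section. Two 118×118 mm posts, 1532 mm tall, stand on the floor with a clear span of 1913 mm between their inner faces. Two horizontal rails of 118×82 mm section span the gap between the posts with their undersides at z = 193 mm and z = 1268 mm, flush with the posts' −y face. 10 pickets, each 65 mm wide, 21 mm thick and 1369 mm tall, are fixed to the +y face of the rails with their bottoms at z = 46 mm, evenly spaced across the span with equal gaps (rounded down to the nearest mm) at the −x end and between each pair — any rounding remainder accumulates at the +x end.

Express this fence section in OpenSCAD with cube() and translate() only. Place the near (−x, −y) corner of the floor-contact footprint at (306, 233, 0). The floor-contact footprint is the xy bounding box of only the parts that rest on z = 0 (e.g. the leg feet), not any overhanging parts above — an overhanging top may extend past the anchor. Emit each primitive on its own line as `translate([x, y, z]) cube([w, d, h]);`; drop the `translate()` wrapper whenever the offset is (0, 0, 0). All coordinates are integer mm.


translate([306, 233, 0]) cube([118, 118, 1532]);
translate([2337, 233, 0]) cube([118, 118, 1532]);
translate([424, 233, 193]) cube([1913, 118, 82]);
translate([424, 233, 1268]) cube([1913, 118, 82]);
translate([538, 351, 46]) cube([65, 21, 1369]);
translate([717, 351, 46]) cube([65, 21, 1369]);
translate([896, 351, 46]) cube([65, 21, 1369]);
translate([1075, 351, 46]) cube([65, 21, 1369]);
translate([1254, 351, 46]) cube([65, 21, 1369]);
translate([1433, 351, 46]) cube([65, 21, 1369]);
translate([1612, 351, 46]) cube([65, 21, 1369]);
translate([1791, 351, 46]) cube([65, 21, 1369]);
translate([1970, 351, 46]) cube([65, 21, 1369]);
translate([2149, 351, 46]) cube([65, 21, 1369]);


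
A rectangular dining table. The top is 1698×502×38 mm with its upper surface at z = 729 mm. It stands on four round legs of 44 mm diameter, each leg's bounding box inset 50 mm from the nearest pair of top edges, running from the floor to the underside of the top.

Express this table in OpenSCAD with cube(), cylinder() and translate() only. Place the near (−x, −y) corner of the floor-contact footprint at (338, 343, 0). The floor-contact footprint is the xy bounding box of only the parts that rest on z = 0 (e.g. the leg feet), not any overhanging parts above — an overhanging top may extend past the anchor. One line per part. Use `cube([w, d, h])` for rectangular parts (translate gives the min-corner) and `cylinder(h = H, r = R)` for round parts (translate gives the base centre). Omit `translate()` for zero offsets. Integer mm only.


translate([288, 293, 691]) cube([1698, 502, 38]);
translate([360, 365, 0]) cylinder(h = 691, r = 22);
translate([1914, 365, 0]) cylinder(h = 691, r = 22);
translate([360, 723, 0]) cylinder(h = 691, r = 22);
translate([1914, 723, 0]) cylinder(h = 691, r = 22);


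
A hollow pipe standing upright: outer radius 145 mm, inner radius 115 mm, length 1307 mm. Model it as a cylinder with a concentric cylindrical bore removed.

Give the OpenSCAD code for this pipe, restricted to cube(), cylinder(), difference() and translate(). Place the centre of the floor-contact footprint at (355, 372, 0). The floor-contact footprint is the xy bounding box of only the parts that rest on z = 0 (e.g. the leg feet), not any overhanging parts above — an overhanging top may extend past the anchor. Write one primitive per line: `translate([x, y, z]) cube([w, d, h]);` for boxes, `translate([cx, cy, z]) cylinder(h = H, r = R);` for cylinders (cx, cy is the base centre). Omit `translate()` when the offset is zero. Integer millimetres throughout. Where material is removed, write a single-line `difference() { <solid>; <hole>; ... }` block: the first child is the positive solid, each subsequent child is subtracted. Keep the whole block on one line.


difference() { translate([355, 372, 0]) cylinder(h = 1307, r = 145); translate([355, 372, 0]) cylinder(h = 1307, r = 115); }
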